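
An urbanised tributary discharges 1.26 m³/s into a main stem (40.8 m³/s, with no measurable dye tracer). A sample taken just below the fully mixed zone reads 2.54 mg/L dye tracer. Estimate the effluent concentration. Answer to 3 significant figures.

Mass balance: 40.80·0 + 1.260·Cₑ = 42.06·2.540
→ Cₑ = (42.06·2.540 − 40.80·0) / 1.260 = 84.79 mg/L.

84.8 mg/L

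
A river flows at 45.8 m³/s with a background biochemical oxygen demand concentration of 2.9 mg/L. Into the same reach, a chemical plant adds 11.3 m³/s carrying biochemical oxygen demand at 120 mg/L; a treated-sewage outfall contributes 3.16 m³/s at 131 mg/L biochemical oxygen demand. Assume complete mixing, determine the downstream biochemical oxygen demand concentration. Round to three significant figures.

Mixed concentration C = ΣQC/ΣQ = (45.80·2.900 + 11.30·120.0 + 3.160·131.0) / 60.26 = 1903/60.26 = 31.58 mg/L.

31.6 mg/L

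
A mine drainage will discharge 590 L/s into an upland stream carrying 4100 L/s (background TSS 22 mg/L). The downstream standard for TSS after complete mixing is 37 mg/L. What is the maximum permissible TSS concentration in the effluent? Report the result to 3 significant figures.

141 mg/L

At the limit, (Qr·Cr + Qe·Cₑ)/(Qr + Qe) = 37:
Cₑ = (4690·37 − 4100·22.00) / 590.0 = 141.2 mg/L.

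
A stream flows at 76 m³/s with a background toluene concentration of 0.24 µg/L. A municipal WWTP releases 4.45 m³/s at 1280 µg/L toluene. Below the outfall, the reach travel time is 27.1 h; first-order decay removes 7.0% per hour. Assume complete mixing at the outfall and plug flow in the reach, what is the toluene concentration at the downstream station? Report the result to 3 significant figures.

9.94 µg/L

Conservation of mass: C = (76.00·0.2400 + 4.450·1280) / 80.45 = 5714/80.45 = 71.03 µg/L.
7.0%/h lost → k = −ln(1 − 0.07) = 0.07257 h⁻¹.
Decay over the reach: 71.03·exp(−kt) = 71.03·0.1399 = 9.938 µg/L.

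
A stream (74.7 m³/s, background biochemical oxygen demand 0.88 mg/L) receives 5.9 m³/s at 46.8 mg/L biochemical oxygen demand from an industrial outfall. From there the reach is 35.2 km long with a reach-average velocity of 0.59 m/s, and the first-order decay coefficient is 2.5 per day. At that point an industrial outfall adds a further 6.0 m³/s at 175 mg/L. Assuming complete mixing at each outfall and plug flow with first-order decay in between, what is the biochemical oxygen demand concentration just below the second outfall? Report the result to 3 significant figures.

12.8 mg/L

Mass balance: C = (74.70·0.8800 + 5.900·46.80) / 80.60 = 341.9/80.60 = 4.241 mg/L; combined flow 80.60 m³/s.
Travel time t = 35.2·1000 / 0.59 = 59660 s = 16.57 h.
Decay over the reach: 4.241·exp(−kt) = 4.241·0.1779 = 0.7547 mg/L.
At the second outfall, C = (80.60·0.7547 + 6.000·175.0) / (80.60 + 6.000) = 12.83 mg/L.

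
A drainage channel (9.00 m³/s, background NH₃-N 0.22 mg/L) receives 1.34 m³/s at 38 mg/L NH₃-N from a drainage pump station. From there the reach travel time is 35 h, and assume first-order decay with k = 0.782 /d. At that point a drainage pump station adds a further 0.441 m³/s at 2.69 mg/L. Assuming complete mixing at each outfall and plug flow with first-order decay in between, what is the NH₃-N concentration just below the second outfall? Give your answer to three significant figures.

1.68 mg/L

Mixed concentration C = ΣQC/ΣQ = (9.000·0.2200 + 1.340·38.00) / 10.34 = 52.90/10.34 = 5.116 mg/L; combined flow 10.34 m³/s.
After decay, C = 5.116 × e^(−kt) = 5.116 × 0.3197 = 1.636 mg/L.
Second outfall: C = (10.34·1.636 + 0.4410·2.690)/10.78 = 1.679 mg/L.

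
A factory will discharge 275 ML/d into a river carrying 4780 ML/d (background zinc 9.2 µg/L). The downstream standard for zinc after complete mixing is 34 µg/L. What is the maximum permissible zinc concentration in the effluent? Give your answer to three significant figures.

465 µg/L

At the limit, (Qr·Cr + Qe·Cₑ)/(Qr + Qe) = 34:
Cₑ = (5055·34 − 4780·9.200) / 275.0 = 465.1 µg/L.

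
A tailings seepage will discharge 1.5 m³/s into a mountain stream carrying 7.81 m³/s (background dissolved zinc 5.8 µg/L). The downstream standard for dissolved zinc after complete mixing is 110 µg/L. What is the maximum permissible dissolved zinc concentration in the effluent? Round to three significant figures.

At the limit, (Qr·Cr + Qe·Cₑ)/(Qr + Qe) = 110:
Cₑ = (9.310·110 − 7.810·5.800) / 1.500 = 652.5 µg/L.

653 µg/L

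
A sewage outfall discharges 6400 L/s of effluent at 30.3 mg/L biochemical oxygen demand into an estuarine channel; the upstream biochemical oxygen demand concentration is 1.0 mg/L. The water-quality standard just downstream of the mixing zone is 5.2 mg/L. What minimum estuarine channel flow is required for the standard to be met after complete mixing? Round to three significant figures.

Set C_mix = 5.2: (Q·1.000 + 6400·30.30) / (Q + 6400) = 5.2
→ Q = 6400·(30.30 − 5.2)/(5.2 − 1.000) = 38250 L/s.

38200 L/s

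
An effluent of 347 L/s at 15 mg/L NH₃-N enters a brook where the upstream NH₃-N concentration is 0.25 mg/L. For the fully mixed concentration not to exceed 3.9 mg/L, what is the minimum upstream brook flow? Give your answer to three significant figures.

Set C_mix = 3.9: (Q·0.2500 + 347.0·15.00) / (Q + 347.0) = 3.9
→ Q = 347.0·(15.00 − 3.9)/(3.9 − 0.2500) = 1055 L/s.

1060 L/s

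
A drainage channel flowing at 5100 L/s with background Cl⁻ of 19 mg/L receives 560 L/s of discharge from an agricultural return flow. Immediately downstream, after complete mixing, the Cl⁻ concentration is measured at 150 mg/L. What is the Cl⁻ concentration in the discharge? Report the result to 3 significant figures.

1340 mg/L

Mass balance: 5100·19.00 + 560.0·Cₑ = 5660·150.0
→ Cₑ = (5660·150.0 − 5100·19.00) / 560.0 = 1343 mg/L.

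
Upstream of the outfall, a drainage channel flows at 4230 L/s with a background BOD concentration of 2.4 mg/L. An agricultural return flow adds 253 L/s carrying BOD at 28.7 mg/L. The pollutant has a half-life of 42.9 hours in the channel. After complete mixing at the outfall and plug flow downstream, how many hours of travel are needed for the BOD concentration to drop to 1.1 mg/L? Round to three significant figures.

Conservation of mass: C = (4230·2.400 + 253.0·28.70) / 4483 = 17410/4483 = 3.884 mg/L.
Half-life 42.9 h → k = ln 2 / 42.9 = 0.01616 h⁻¹ = 0.3878 d⁻¹.
3.884·exp(−k·t) = 1.1 → t = ln(3.884/1.1)/k = 281100 s = 78.08 h.

78.1 h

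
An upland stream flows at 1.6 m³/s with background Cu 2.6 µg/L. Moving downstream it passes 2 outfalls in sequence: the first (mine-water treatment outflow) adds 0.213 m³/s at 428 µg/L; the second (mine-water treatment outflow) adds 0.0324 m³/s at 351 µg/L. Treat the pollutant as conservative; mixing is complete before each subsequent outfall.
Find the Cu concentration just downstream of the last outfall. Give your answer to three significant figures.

Outfall 1: combined Q = 1.813 m³/s; C = (1.600·2.600 + 0.2130·428.0)/1.813 = 52.58 µg/L.
Outfall 2: combined Q = 1.845 m³/s; C = (1.813·52.58 + 0.03240·351.0)/1.845 = 57.82 µg/L.

57.8 µg/L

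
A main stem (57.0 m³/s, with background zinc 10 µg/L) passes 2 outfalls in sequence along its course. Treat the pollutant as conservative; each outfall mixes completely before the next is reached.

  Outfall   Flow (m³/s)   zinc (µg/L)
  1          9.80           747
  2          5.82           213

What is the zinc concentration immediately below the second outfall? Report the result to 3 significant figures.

Outfall 1: combined Q = 66.80 m³/s; C = (57.00·10.00 + 9.800·747.0)/66.80 = 118.1 µg/L.
Outfall 2: combined Q = 72.62 m³/s; C = (66.80·118.1 + 5.820·213.0)/72.62 = 125.7 µg/L.

126 µg/L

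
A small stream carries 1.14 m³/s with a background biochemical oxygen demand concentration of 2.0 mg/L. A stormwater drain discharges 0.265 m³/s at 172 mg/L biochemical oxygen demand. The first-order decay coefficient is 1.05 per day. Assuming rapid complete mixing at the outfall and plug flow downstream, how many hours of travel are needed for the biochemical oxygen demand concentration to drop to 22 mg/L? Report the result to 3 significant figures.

Conservation of mass: C = (1.140·2.000 + 0.2650·172.0) / 1.405 = 47.86/1.405 = 34.06 mg/L.
34.06·exp(−k·t) = 22 → t = ln(34.06/22)/k = 35980 s = 9.993 h.

9.99 h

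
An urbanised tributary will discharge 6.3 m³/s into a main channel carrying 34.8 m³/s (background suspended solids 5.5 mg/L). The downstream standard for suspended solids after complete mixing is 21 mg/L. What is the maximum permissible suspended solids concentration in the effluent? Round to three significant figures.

107 mg/L

At the limit, (Qr·Cr + Qe·Cₑ)/(Qr + Qe) = 21:
Cₑ = (41.10·21 − 34.80·5.500) / 6.300 = 106.6 mg/L.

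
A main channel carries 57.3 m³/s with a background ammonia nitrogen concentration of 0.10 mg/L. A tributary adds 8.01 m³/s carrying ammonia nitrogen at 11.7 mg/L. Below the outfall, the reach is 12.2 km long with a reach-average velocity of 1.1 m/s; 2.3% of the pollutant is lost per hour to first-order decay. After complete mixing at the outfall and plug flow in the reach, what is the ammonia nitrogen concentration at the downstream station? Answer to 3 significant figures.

Mass balance: C = (57.30·0.1000 + 8.010·11.70) / 65.31 = 99.45/65.31 = 1.523 mg/L.
Travel time t = 12.2·1000 / 1.1 = 11090 s = 3.081 h.
2.3%/h lost → k = −ln(1 − 0.023) = 0.02327 h⁻¹.
First-order decay: C = 1.523·exp(−k·t) = 1.523·0.9308 = 1.417 mg/L.

1.42 mg/L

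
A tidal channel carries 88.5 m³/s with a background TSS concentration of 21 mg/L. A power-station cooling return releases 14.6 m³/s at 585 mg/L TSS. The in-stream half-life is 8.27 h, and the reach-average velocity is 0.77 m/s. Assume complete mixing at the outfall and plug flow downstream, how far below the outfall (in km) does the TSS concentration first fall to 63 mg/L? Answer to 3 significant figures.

Conservation of mass: C = (88.50·21.00 + 14.60·585.0) / 103.1 = 10400/103.1 = 100.9 mg/L.
Half-life 8.27 h → k = ln 2 / 8.27 = 0.08381 h⁻¹ = 2.012 d⁻¹.
Set 100.9·exp(−k·t) = 63 → t = ln(100.9/63)/k = 20220 s = 5.616 h.
Distance = v·t = 0.77·20220 = 15570 m = 15.57 km.

15.6 km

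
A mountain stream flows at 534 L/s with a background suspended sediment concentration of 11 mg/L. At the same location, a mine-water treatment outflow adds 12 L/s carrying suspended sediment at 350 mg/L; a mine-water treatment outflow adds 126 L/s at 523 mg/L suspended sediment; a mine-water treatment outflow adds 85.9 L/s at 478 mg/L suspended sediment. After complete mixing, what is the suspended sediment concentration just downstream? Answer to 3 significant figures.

After mixing, C = (534.0·11.00 + 12.00·350.0 + 126.0·523.0 + 85.90·478.0) / 757.9 = 117000/757.9 = 154.4 mg/L.

154 mg/L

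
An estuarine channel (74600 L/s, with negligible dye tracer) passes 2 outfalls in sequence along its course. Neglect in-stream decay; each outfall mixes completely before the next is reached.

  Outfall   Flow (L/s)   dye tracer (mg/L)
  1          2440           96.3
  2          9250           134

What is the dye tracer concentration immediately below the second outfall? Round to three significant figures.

Outfall 1: combined Q = 77040 L/s; C = (74600·0 + 2440·96.30)/77040 = 3.050 mg/L.
Outfall 2: combined Q = 86290 L/s; C = (77040·3.050 + 9250·134.0)/86290 = 17.09 mg/L.

17.1 mg/L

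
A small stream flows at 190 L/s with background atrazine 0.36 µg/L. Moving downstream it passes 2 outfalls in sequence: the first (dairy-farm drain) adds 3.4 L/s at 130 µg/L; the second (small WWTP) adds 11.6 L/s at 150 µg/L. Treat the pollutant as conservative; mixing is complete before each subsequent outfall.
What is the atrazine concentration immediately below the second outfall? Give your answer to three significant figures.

Below outfall 1: Q → 193.4 L/s, C = (190.0·0.3600 + 3.400·130.0)/193.4 = 2.639 µg/L.
Below outfall 2: Q → 205.0 L/s, C = (193.4·2.639 + 11.60·150.0)/205.0 = 10.98 µg/L.

11.0 µg/L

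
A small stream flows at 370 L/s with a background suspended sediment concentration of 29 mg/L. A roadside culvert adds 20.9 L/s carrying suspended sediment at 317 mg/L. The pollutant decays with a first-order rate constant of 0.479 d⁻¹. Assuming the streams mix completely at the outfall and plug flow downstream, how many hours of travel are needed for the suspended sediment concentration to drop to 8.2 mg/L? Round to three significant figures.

84.6 h

Mixed concentration C = ΣQC/ΣQ = (370.0·29.00 + 20.90·317.0) / 390.9 = 17360/390.9 = 44.40 mg/L.
44.40·exp(−k·t) = 8.2 → t = ln(44.40/8.2)/k = 304700 s = 84.63 h.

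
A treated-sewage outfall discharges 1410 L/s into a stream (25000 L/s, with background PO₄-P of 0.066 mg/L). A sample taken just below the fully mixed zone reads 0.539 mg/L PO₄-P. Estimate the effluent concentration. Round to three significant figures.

Mass balance: 25000·0.06600 + 1410·Cₑ = 26410·0.5390
→ Cₑ = (26410·0.5390 − 25000·0.06600) / 1410 = 8.926 mg/L.

8.93 mg/L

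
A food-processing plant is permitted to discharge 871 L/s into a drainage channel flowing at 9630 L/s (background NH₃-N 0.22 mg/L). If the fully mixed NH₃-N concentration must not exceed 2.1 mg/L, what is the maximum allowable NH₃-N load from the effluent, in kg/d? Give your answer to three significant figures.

1720 kg/d

Mass balance at the limit: 9630·0.2200 + 871.0·Cₑ = 10500·2.1 → Cₑ = 22.89 mg/L.
871.0 L/s = 0.8710 m³/s. Load = 0.8710 m³/s × 22.89 g/m³ × 86 400 s/d = 1722 kg/d.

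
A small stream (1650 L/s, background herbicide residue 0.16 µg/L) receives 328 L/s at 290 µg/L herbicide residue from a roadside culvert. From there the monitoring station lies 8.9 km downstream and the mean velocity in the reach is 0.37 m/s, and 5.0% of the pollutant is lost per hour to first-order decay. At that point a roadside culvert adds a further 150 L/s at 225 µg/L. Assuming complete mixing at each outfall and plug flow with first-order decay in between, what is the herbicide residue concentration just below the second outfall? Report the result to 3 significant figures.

After mixing, C = (1650·0.1600 + 328.0·290.0) / 1978 = 95380/1978 = 48.22 µg/L; combined flow 1978 L/s.
Travel time t = 8.9·1000 / 0.37 = 24050 s = 6.682 h.
5.0%/h lost → k = −ln(1 − 0.05) = 0.05129 h⁻¹.
After decay, C = 48.22 × e^(−kt) = 48.22 × 0.7098 = 34.23 µg/L.
Second outfall: C = (1978·34.23 + 150.0·225.0)/2128 = 47.68 µg/L.

47.7 µg/L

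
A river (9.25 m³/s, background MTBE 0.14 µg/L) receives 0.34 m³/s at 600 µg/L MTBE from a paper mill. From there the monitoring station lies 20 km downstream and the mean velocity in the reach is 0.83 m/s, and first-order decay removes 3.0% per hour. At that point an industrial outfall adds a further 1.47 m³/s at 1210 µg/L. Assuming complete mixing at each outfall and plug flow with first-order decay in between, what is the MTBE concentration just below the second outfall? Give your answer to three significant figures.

Flow-weighted average: C = (9.250·0.1400 + 0.3400·600.0) / 9.590 = 205.3/9.590 = 21.41 µg/L; combined flow 9.590 m³/s.
Travel time t = 20·1000 / 0.83 = 24100 s = 6.693 h.
3.0%/h lost → k = −ln(1 − 0.03) = 0.03046 h⁻¹.
First-order decay: C = 21.41·exp(−k·t) = 21.41·0.8156 = 17.46 µg/L.
Second outfall: C = (9.590·17.46 + 1.470·1210)/11.06 = 176.0 µg/L.

176 µg/L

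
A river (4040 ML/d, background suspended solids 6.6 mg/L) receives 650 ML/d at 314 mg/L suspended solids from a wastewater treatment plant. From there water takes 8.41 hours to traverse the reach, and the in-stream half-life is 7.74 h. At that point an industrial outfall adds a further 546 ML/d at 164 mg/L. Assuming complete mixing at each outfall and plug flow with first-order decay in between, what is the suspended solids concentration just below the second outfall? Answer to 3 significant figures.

37.9 mg/L

Flow-weighted average: C = (4040·6.600 + 650.0·314.0) / 4690 = 230800/4690 = 49.20 mg/L; combined flow 4690 ML/d.
Half-life 7.74 h → k = ln 2 / 7.74 = 0.08955 h⁻¹ = 2.149 d⁻¹.
Applying C = C₀e^(−kt): 49.20 × 0.4709 = 23.17 mg/L.
At the second outfall, C = (4690·23.17 + 546.0·164.0) / (4690 + 546.0) = 37.85 mg/L.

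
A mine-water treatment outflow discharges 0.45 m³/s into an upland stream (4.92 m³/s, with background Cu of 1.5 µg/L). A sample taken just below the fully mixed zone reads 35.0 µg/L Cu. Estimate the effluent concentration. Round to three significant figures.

Mass balance: 4.920·1.500 + 0.4500·Cₑ = 5.370·35.00
→ Cₑ = (5.370·35.00 − 4.920·1.500) / 0.4500 = 401.3 µg/L.

401 µg/L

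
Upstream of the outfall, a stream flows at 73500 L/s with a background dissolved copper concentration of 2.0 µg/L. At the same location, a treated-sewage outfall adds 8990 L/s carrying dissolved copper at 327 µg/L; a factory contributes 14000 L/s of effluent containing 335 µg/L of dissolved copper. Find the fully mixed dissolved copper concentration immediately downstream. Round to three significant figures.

80.6 µg/L

Mass balance: C = (73500·2.000 + 8990·327.0 + 14000·335.0) / 96490 = 7777000/96490 = 80.60 µg/L.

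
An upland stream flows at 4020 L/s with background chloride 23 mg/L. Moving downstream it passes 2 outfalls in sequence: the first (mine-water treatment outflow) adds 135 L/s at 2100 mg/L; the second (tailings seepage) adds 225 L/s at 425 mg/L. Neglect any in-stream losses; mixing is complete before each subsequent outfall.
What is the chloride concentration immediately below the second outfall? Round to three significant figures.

108 mg/L

Below outfall 1: Q → 4155 L/s, C = (4020·23.00 + 135.0·2100)/4155 = 90.48 mg/L.
Below outfall 2: Q → 4380 L/s, C = (4155·90.48 + 225.0·425.0)/4380 = 107.7 mg/L.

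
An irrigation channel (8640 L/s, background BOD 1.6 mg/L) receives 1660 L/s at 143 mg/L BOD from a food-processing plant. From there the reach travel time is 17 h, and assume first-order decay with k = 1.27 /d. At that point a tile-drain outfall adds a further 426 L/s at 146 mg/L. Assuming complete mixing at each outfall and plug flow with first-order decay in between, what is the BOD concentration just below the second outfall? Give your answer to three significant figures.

15.3 mg/L

Mixed concentration C = ΣQC/ΣQ = (8640·1.600 + 1660·143.0) / 10300 = 251200/10300 = 24.39 mg/L; combined flow 10300 L/s.
Decay over the reach: 24.39·exp(−kt) = 24.39·0.4067 = 9.920 mg/L.
At the second outfall, C = (10300·9.920 + 426.0·146.0) / (10300 + 426.0) = 15.32 mg/L.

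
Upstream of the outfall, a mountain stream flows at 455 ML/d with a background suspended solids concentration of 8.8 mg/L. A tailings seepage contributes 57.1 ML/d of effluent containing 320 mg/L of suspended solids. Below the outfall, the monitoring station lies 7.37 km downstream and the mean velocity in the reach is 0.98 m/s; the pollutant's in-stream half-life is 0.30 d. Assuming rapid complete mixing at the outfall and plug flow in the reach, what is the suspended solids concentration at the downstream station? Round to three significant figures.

Mass balance: C = (455.0·8.800 + 57.10·320.0) / 512.1 = 22280/512.1 = 43.50 mg/L.
Travel time t = 7.37·1000 / 0.98 = 7520 s = 2.089 h.
Half-life 0.30 d → k = ln 2 / 0.30 = 2.310 d⁻¹.
After decay, C = 43.50 × e^(−kt) = 43.50 × 0.8178 = 35.57 mg/L.

35.6 mg/L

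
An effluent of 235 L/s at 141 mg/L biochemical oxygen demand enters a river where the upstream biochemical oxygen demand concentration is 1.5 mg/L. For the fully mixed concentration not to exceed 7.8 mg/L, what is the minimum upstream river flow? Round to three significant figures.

Set C_mix = 7.8: (Q·1.500 + 235.0·141.0) / (Q + 235.0) = 7.8
→ Q = 235.0·(141.0 − 7.8)/(7.8 − 1.500) = 4969 L/s.

4970 L/s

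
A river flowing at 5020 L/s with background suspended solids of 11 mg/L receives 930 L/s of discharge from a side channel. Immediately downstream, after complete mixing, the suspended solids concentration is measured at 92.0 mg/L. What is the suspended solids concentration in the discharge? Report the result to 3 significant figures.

529 mg/L

Mass balance: 5020·11.00 + 930.0·Cₑ = 5950·92.00
→ Cₑ = (5950·92.00 − 5020·11.00) / 930.0 = 529.2 mg/L.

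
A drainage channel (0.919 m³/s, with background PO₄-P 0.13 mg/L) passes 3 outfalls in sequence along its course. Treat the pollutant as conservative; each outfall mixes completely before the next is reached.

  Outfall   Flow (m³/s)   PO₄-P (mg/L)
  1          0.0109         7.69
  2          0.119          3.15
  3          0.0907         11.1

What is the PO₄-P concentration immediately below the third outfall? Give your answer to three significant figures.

1.39 mg/L

Below outfall 1: Q → 0.9299 m³/s, C = (0.9190·0.1300 + 0.01090·7.690)/0.9299 = 0.2186 mg/L.
Below outfall 2: Q → 1.049 m³/s, C = (0.9299·0.2186 + 0.1190·3.150)/1.049 = 0.5512 mg/L.
Below outfall 3: Q → 1.140 m³/s, C = (1.049·0.5512 + 0.09070·11.10)/1.140 = 1.391 mg/L.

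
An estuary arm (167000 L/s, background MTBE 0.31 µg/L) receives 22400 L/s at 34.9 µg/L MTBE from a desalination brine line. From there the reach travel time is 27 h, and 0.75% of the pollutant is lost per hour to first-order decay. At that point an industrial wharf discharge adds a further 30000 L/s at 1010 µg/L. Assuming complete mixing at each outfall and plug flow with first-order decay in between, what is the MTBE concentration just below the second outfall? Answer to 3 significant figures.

141 µg/L

Mixed concentration C = ΣQC/ΣQ = (167000·0.3100 + 22400·34.90) / 189400 = 833500/189400 = 4.401 µg/L; combined flow 189400 L/s.
0.75%/h lost → k = −ln(1 − 0.0075) = 0.007528 h⁻¹.
Decay over the reach: 4.401·exp(−kt) = 4.401·0.8161 = 3.591 µg/L.
At the second outfall, C = (189400·3.591 + 30000·1010) / (189400 + 30000) = 141.2 µg/L.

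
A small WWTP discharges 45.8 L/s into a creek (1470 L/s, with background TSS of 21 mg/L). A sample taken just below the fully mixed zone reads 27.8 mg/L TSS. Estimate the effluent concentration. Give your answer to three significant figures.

Mass balance: 1470·21.00 + 45.80·Cₑ = 1516·27.80
→ Cₑ = (1516·27.80 − 1470·21.00) / 45.80 = 246.1 mg/L.

246 mg/L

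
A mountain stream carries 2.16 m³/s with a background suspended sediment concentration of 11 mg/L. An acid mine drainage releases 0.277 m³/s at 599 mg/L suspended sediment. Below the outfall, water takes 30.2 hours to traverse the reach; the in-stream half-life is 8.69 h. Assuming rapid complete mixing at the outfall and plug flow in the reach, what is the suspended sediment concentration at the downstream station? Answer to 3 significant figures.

Mixed concentration C = ΣQC/ΣQ = (2.160·11.00 + 0.2770·599.0) / 2.437 = 189.7/2.437 = 77.83 mg/L.
Half-life 8.69 h → k = ln 2 / 8.69 = 0.07976 h⁻¹ = 1.914 d⁻¹.
Applying C = C₀e^(−kt): 77.83 × 0.08992 = 6.999 mg/L.

7.00 mg/L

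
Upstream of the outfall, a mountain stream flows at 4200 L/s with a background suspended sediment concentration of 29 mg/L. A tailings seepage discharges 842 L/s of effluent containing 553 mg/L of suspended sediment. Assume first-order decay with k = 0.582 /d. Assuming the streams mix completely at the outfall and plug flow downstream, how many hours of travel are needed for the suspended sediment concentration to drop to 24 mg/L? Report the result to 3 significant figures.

Conservation of mass: C = (4200·29.00 + 842.0·553.0) / 5042 = 587400/5042 = 116.5 mg/L.
116.5·exp(−k·t) = 24 → t = ln(116.5/24)/k = 234500 s = 65.15 h.

65.2 h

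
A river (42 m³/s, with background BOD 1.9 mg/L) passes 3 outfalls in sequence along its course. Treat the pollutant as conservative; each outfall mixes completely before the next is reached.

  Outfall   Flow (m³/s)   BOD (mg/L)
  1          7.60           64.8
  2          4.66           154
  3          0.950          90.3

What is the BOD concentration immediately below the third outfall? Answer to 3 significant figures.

After outfall 1: Q = 42.00 + 7.600 = 49.60 m³/s; C = (42.00·1.900 + 7.600·64.80)/49.60 = 11.54 mg/L.
After outfall 2: Q = 49.60 + 4.660 = 54.26 m³/s; C = (49.60·11.54 + 4.660·154.0)/54.26 = 23.77 mg/L.
After outfall 3: Q = 54.26 + 0.9500 = 55.21 m³/s; C = (54.26·23.77 + 0.9500·90.30)/55.21 = 24.92 mg/L.

24.9 mg/L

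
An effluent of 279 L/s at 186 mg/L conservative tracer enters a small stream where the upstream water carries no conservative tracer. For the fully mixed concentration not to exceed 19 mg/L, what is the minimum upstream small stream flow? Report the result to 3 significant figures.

2450 L/s

Set C_mix = 19: (Q·0 + 279.0·186.0) / (Q + 279.0) = 19
→ Q = 279.0·(186.0 − 19)/(19 − 0) = 2452 L/s.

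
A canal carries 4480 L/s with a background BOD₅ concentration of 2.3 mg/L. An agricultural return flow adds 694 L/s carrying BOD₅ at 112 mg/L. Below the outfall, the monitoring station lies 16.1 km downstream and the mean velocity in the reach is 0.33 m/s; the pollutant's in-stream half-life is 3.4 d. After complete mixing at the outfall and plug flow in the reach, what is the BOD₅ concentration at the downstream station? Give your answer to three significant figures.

Mass balance: C = (4480·2.300 + 694.0·112.0) / 5174 = 88030/5174 = 17.01 mg/L.
Travel time t = 16.1·1000 / 0.33 = 48790 s = 13.55 h.
Half-life 3.4 d → k = ln 2 / 3.4 = 0.2039 d⁻¹.
Applying C = C₀e^(−kt): 17.01 × 0.8913 = 15.16 mg/L.

15.2 mg/L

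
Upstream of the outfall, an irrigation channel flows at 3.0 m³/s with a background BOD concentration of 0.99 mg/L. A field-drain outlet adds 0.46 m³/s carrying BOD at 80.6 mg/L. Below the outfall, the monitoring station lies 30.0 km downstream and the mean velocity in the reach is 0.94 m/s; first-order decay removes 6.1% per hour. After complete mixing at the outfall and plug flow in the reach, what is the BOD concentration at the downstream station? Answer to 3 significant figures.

6.62 mg/L

Flow-weighted average: C = (3.000·0.9900 + 0.4600·80.60) / 3.460 = 40.05/3.460 = 11.57 mg/L.
Travel time t = 30.0·1000 / 0.94 = 31910 s = 8.865 h.
6.1%/h lost → k = −ln(1 − 0.061) = 0.06294 h⁻¹.
Decay over the reach: 11.57·exp(−kt) = 11.57·0.5724 = 6.625 mg/L.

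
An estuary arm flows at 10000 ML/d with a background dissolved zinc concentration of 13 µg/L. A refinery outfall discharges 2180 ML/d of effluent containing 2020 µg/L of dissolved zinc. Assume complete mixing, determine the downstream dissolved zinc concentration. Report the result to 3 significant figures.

After mixing, C = (10000·13.00 + 2180·2020) / 12180 = 4534000/12180 = 372.2 µg/L.

372 µg/L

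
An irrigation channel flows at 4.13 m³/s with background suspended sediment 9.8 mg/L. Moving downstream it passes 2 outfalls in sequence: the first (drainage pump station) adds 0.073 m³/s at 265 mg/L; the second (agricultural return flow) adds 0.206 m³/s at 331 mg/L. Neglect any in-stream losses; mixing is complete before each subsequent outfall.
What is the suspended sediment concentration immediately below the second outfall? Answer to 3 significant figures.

After outfall 1: Q = 4.130 + 0.07300 = 4.203 m³/s; C = (4.130·9.800 + 0.07300·265.0)/4.203 = 14.23 mg/L.
After outfall 2: Q = 4.203 + 0.2060 = 4.409 m³/s; C = (4.203·14.23 + 0.2060·331.0)/4.409 = 29.03 mg/L.

29.0 mg/L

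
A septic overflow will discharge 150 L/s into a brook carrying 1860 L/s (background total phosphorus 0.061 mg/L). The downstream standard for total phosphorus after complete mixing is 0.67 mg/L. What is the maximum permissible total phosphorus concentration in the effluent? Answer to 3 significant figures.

8.22 mg/L

At the limit, (Qr·Cr + Qe·Cₑ)/(Qr + Qe) = 0.67:
Cₑ = (2010·0.67 − 1860·0.06100) / 150.0 = 8.222 mg/L.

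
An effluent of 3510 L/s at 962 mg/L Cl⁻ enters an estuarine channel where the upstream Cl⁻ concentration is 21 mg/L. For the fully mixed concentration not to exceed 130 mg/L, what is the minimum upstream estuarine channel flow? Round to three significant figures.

Set C_mix = 130: (Q·21.00 + 3510·962.0) / (Q + 3510) = 130
→ Q = 3510·(962.0 − 130)/(130 − 21.00) = 26790 L/s.

26800 L/s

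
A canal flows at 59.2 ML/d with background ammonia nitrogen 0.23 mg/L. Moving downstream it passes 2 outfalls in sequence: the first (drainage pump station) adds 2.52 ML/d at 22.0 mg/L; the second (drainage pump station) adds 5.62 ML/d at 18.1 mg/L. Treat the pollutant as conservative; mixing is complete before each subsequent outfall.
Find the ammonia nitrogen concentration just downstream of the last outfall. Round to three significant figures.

2.54 mg/L

Below outfall 1: Q → 61.72 ML/d, C = (59.20·0.2300 + 2.520·22.00)/61.72 = 1.119 mg/L.
Below outfall 2: Q → 67.34 ML/d, C = (61.72·1.119 + 5.620·18.10)/67.34 = 2.536 mg/L.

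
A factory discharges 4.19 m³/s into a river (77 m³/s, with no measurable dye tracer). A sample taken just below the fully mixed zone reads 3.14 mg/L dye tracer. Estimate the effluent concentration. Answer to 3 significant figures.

Mass balance: 77.00·0 + 4.190·Cₑ = 81.19·3.140
→ Cₑ = (81.19·3.140 − 77.00·0) / 4.190 = 60.84 mg/L.

60.8 mg/L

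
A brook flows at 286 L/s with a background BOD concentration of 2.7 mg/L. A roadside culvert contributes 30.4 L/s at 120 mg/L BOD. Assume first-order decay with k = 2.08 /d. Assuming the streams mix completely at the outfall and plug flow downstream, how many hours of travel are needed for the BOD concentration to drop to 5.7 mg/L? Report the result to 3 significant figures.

10.3 h

Mixed concentration C = ΣQC/ΣQ = (286.0·2.700 + 30.40·120.0) / 316.4 = 4420/316.4 = 13.97 mg/L.
13.97·exp(−k·t) = 5.7 → t = ln(13.97/5.7)/k = 37240 s = 10.34 h.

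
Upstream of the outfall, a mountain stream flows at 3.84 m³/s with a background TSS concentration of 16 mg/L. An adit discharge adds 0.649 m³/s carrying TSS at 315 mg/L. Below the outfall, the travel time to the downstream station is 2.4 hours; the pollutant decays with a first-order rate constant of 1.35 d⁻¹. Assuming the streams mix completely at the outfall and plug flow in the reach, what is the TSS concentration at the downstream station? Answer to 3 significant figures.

51.7 mg/L

Mass balance: C = (3.840·16.00 + 0.6490·315.0) / 4.489 = 265.9/4.489 = 59.23 mg/L.
Applying C = C₀e^(−kt): 59.23 × 0.8737 = 51.75 mg/L.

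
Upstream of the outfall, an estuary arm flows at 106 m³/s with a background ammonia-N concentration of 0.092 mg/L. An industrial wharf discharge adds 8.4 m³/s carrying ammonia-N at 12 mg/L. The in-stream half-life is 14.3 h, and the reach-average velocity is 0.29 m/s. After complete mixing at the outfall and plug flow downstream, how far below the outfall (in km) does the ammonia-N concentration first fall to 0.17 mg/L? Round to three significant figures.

Conservation of mass: C = (106.0·0.09200 + 8.400·12.00) / 114.4 = 110.6/114.4 = 0.9664 mg/L.
Half-life 14.3 h → k = ln 2 / 14.3 = 0.04847 h⁻¹ = 1.163 d⁻¹.
Set 0.9664·exp(−k·t) = 0.17 → t = ln(0.9664/0.17)/k = 129100 s = 35.85 h.
Distance = v·t = 0.29·129100 = 37430 m = 37.43 km.

37.4 km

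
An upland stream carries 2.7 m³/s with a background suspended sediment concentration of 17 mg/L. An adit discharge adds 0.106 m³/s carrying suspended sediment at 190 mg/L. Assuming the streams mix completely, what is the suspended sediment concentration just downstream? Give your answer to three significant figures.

Flow-weighted average: C = (2.700·17.00 + 0.1060·190.0) / 2.806 = 66.04/2.806 = 23.54 mg/L.

23.5 mg/L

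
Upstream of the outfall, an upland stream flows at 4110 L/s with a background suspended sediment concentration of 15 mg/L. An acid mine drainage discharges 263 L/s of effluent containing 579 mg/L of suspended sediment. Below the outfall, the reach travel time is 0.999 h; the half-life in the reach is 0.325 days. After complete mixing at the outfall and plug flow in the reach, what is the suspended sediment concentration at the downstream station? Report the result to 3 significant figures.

44.8 mg/L

Conservation of mass: C = (4110·15.00 + 263.0·579.0) / 4373 = 213900/4373 = 48.92 mg/L.
Half-life 0.325 d → k = ln 2 / 0.325 = 2.133 d⁻¹.
After decay, C = 48.92 × e^(−kt) = 48.92 × 0.9151 = 44.76 mg/L.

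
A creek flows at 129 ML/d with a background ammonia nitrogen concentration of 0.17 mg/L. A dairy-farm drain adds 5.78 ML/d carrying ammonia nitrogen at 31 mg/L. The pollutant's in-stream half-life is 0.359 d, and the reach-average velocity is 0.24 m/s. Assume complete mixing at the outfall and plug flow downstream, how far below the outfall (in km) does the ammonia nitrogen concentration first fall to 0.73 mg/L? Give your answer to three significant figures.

After mixing, C = (129.0·0.1700 + 5.780·31.00) / 134.8 = 201.1/134.8 = 1.492 mg/L.
Half-life 0.359 d → k = ln 2 / 0.359 = 1.931 d⁻¹.
Set 1.492·exp(−k·t) = 0.73 → t = ln(1.492/0.73)/k = 31990 s = 8.887 h.
Distance = v·t = 0.24·31990 = 7678 m = 7.678 km.

7.68 km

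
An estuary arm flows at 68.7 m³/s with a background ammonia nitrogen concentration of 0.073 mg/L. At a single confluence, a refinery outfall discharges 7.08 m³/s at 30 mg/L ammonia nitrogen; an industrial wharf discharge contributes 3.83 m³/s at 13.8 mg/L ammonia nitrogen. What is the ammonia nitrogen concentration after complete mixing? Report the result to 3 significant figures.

Conservation of mass: C = (68.70·0.07300 + 7.080·30.00 + 3.830·13.80) / 79.61 = 270.3/79.61 = 3.395 mg/L.

3.39 mg/L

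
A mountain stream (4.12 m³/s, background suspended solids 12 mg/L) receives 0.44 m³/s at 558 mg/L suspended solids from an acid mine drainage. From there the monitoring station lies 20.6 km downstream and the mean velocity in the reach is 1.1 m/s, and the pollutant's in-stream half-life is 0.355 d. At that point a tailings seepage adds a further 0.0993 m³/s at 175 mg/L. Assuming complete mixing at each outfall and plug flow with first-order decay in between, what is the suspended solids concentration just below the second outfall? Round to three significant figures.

Mass balance: C = (4.120·12.00 + 0.4400·558.0) / 4.560 = 295.0/4.560 = 64.68 mg/L; combined flow 4.560 m³/s.
Travel time t = 20.6·1000 / 1.1 = 18730 s = 5.202 h.
Half-life 0.355 d → k = ln 2 / 0.355 = 1.953 d⁻¹.
Applying C = C₀e^(−kt): 64.68 × 0.6549 = 42.36 mg/L.
At the second outfall, C = (4.560·42.36 + 0.09930·175.0) / (4.560 + 0.09930) = 45.19 mg/L.

45.2 mg/L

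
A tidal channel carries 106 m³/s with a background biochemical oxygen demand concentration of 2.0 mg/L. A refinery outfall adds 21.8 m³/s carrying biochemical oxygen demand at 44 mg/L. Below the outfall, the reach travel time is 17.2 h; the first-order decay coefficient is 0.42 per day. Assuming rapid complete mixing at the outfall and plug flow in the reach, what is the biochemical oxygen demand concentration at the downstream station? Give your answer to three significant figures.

Flow-weighted average: C = (106.0·2.000 + 21.80·44.00) / 127.8 = 1171/127.8 = 9.164 mg/L.
Decay over the reach: 9.164·exp(−kt) = 9.164·0.7401 = 6.782 mg/L.

6.78 mg/L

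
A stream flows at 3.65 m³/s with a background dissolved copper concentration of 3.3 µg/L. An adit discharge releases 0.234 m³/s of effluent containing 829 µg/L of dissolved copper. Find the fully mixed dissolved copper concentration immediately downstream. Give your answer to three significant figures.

Flow-weighted average: C = (3.650·3.300 + 0.2340·829.0) / 3.884 = 206.0/3.884 = 53.05 µg/L.

53.0 µg/L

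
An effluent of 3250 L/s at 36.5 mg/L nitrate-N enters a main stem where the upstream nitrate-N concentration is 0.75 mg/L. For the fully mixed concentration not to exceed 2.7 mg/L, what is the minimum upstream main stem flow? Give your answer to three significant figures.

56300 L/s

Set C_mix = 2.7: (Q·0.7500 + 3250·36.50) / (Q + 3250) = 2.7
→ Q = 3250·(36.50 − 2.7)/(2.7 − 0.7500) = 56330 L/s.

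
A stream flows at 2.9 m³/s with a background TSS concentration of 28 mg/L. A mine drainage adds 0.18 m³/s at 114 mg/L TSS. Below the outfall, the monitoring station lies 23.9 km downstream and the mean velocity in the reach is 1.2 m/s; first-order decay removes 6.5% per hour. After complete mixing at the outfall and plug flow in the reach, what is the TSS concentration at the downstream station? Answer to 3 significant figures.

After mixing, C = (2.900·28.00 + 0.1800·114.0) / 3.080 = 101.7/3.080 = 33.03 mg/L.
Travel time t = 23.9·1000 / 1.2 = 19920 s = 5.532 h.
6.5%/h lost → k = −ln(1 − 0.065) = 0.06721 h⁻¹.
First-order decay: C = 33.03·exp(−k·t) = 33.03·0.6895 = 22.77 mg/L.

22.8 mg/L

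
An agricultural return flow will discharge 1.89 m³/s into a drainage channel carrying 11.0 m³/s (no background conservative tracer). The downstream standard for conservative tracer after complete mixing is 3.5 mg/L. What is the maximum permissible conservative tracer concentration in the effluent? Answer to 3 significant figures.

At the limit, (Qr·Cr + Qe·Cₑ)/(Qr + Qe) = 3.5:
Cₑ = (12.89·3.5 − 11.00·0) / 1.890 = 23.87 mg/L.

23.9 mg/L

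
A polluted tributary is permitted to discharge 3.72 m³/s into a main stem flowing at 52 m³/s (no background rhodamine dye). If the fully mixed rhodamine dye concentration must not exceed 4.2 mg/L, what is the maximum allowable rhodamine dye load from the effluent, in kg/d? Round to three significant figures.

Mass balance at the limit: 52.00·0 + 3.720·Cₑ = 55.72·4.2 → Cₑ = 62.91 mg/L.
Load = 3.720 m³/s × 62.91 g/m³ × 86 400 s/d = 20220 kg/d.

20200 kg/d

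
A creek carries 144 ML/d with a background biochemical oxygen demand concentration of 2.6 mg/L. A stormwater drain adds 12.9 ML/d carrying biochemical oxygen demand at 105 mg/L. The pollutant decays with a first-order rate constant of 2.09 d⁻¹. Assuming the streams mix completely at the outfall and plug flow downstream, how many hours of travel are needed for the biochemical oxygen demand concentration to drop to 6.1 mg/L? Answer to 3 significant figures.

Mass balance: C = (144.0·2.600 + 12.90·105.0) / 156.9 = 1729/156.9 = 11.02 mg/L.
11.02·exp(−k·t) = 6.1 → t = ln(11.02/6.1)/k = 24450 s = 6.791 h.

6.79 h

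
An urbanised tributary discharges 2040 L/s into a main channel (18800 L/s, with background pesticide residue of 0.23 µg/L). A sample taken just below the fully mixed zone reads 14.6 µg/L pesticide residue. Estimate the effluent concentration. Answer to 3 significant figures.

Mass balance: 18800·0.2300 + 2040·Cₑ = 20840·14.60
→ Cₑ = (20840·14.60 − 18800·0.2300) / 2040 = 147.0 µg/L.

147 µg/L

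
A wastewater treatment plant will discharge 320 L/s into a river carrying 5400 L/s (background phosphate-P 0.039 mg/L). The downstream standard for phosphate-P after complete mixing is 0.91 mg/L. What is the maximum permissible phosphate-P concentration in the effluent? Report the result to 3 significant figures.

At the limit, (Qr·Cr + Qe·Cₑ)/(Qr + Qe) = 0.91:
Cₑ = (5720·0.91 − 5400·0.03900) / 320.0 = 15.61 mg/L.

15.6 mg/L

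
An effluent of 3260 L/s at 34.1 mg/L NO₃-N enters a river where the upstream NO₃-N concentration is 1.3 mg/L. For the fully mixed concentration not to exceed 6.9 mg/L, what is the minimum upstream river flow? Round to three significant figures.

15800 L/s

Set C_mix = 6.9: (Q·1.300 + 3260·34.10) / (Q + 3260) = 6.9
→ Q = 3260·(34.10 − 6.9)/(6.9 − 1.300) = 15830 L/s.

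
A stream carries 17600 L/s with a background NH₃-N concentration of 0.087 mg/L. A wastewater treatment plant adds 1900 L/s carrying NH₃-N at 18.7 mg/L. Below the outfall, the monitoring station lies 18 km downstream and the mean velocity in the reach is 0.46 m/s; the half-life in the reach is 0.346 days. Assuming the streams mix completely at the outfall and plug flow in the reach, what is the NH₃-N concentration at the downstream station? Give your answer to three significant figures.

Flow-weighted average: C = (17600·0.08700 + 1900·18.70) / 19500 = 37060/19500 = 1.901 mg/L.
Travel time t = 18·1000 / 0.46 = 39130 s = 10.87 h.
Half-life 0.346 d → k = ln 2 / 0.346 = 2.003 d⁻¹.
First-order decay: C = 1.901·exp(−k·t) = 1.901·0.4036 = 0.7671 mg/L.

0.767 mg/L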